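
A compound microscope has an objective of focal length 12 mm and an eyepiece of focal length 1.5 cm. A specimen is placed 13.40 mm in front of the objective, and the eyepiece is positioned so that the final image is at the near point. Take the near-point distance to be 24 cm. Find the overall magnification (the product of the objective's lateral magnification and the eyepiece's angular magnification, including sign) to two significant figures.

-150

Convert to cm: f_obj = 12 mm = 1.2 cm; d_o = 13.40 mm = 1.34 cm.
Objective: 1/d_i = 1/f_obj - 1/d_o = 1/1.2 - 1/1.34 = 0.08706 cm^-1, so d_i = 11.486 cm.
m_obj = -d_i/d_o = -11.486/1.34 = -8.571.
Eyepiece angular magnification (image at near point): M_eye = 1 + D/f_e = 1 + 24/1.5 = 17.000.
Overall M = m_obj x M_eye = (-8.571)(17.000) = -145.71.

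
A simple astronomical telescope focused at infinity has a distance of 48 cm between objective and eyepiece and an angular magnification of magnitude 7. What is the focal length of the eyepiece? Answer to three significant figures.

In normal adjustment the tube length equals f_obj + f_eye and |M| = f_obj/f_eye.
So f_obj = 7 f_eye and 7 f_eye + f_eye = 48 cm, giving f_eye = 48/8 = 6.000 cm and f_obj = 42.000 cm.

6.00 cm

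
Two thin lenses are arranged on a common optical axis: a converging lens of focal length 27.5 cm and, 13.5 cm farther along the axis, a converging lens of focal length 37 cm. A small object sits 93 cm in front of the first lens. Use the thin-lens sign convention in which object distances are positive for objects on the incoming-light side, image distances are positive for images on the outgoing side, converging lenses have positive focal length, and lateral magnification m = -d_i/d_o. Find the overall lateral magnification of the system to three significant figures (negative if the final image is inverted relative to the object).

-0.248

Applying the thin-lens equation to the first lens, 1/27.5 = 1/93 + 1/d_i1, which gives d_i1 = 39.046 cm.
Its lateral magnification is m_1 = -d_i1/d_o1 = -(39.046)/93 = -0.4198.
This image would form 39.046 cm past lens 1, i.e. 25.546 cm beyond lens 2, so it is a virtual object for lens 2: d_o2 = 13.5 - 39.046 = -25.546 cm.
Applying the thin-lens equation again with f_2 = 37 cm and d_o2 = -25.546 cm gives d_i2 = 15.112 cm.
m_2 = -(15.112)/(-25.546) = 0.5916.
Overall magnification: m = m_1 m_2 = -0.2484.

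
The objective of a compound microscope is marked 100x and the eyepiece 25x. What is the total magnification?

The overall magnification of a compound microscope is the product of the objective and eyepiece magnifications:
M = M_obj x M_eye = 100 x 25 = 2500.

2500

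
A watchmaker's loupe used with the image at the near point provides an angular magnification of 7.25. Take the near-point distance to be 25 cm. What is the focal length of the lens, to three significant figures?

For the image at the near point, M = 1 + D/f.
f = D/(M - 1) = 25/(7.25 - 1) = 4.000 cm.

4.00 cm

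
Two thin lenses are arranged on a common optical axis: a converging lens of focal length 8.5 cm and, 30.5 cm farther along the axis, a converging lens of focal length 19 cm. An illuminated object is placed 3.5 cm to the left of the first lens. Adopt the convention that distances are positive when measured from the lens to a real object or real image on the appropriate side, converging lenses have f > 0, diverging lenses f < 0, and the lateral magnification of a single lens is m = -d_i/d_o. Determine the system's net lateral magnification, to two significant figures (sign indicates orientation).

-1.9

First lens: d_i1 = 1/(1/8.5 - 1/3.5) = -5.950 cm.
m_1 = -(-5.950)/3.5 = 1.7000.
With d_i1 < 0 the first image is virtual and lies on the object side; the object distance for lens 2 is d_o2 = 30.5 - (-5.950) = 36.450 cm.
Second lens: d_i2 = 1/(1/19 - 1/(36.450)) = 39.688 cm.
m_2 = -(39.688)/(36.450) = -1.0888.
The system's lateral magnification is m_1 m_2 = (1.7000)(-1.0888) = -1.8510.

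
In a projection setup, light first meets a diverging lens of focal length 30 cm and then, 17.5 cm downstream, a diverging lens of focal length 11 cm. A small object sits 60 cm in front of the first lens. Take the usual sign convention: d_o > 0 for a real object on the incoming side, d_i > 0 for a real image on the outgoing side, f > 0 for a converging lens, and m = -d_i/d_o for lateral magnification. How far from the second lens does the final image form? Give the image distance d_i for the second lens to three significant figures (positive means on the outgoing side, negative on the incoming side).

Applying the thin-lens equation to the first lens, 1/(-30) = 1/60 + 1/d_i1, which gives d_i1 = -20.000 cm.
With d_i1 < 0 the first image is virtual and lies on the object side; the object distance for lens 2 is d_o2 = 17.5 - (-20.000) = 37.500 cm.
Applying the thin-lens equation again with f_2 = -11 cm and d_o2 = 37.500 cm gives d_i2 = -8.505 cm.

-8.51 cm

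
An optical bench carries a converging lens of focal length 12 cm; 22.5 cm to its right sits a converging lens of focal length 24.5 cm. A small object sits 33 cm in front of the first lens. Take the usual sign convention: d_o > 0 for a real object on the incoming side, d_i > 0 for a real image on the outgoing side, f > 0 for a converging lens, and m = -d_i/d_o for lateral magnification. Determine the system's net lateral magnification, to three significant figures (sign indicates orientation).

-0.671

Applying the thin-lens equation to the first lens, 1/12 = 1/33 + 1/d_i1, which gives d_i1 = 18.857 cm.
Its lateral magnification is m_1 = -d_i1/d_o1 = -(18.857)/33 = -0.5714.
Object distance for lens 2: d_o2 = 22.5 - 18.857 = 3.643 cm.
Applying the thin-lens equation again with f_2 = 24.5 cm and d_o2 = 3.643 cm gives d_i2 = -4.279 cm.
m_2 = -(-4.279)/(3.643) = 1.1747.
The system's lateral magnification is m_1 m_2 = (-0.5714)(1.1747) = -0.6712.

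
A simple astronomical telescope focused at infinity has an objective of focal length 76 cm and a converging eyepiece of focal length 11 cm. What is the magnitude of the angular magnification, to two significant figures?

|M| = f_obj/|f_eye| = 76/11 = 6.909.

6.9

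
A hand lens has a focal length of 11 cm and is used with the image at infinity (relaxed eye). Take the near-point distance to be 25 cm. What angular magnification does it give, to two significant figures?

2.3

M = D/f = 25/11 = 2.273.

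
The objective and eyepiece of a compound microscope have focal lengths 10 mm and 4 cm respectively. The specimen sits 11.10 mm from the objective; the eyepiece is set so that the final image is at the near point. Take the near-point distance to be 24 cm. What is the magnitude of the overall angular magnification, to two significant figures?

64

Convert to cm: f_obj = 10 mm = 1 cm; d_o = 11.10 mm = 1.11 cm.
Objective: 1/d_i = 1/f_obj - 1/d_o = 1/1 - 1/1.11 = 0.09910 cm^-1, so d_i = 10.091 cm.
m_obj = -d_i/d_o = -10.091/1.11 = -9.091.
Eyepiece angular magnification (image at near point): M_eye = 1 + D/f_e = 1 + 24/4 = 7.000.
Overall M = m_obj x M_eye = (-9.091)(7.000) = -63.64.
|M| = 63.64.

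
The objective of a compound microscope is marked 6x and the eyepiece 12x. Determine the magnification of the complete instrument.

72

The overall magnification of a compound microscope is the product of the objective and eyepiece magnifications:
M = M_obj x M_eye = 6 x 12 = 72.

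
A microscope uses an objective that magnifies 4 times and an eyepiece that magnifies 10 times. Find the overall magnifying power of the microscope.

The overall magnification of a compound microscope is the product of the objective and eyepiece magnifications:
M = M_obj x M_eye = 4 x 10 = 40.

40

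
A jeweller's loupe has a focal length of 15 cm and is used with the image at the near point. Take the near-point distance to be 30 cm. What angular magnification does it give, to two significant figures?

M = 1 + D/f = 1 + 30/15 = 3.000.

3.0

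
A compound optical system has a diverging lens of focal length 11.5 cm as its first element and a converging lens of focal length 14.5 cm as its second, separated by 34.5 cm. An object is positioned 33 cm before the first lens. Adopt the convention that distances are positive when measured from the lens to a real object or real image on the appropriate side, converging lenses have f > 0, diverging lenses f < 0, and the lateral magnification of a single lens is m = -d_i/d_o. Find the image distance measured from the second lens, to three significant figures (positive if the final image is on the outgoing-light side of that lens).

Applying the thin-lens equation to the first lens, 1/(-11.5) = 1/33 + 1/d_i1, which gives d_i1 = -8.528 cm.
With d_i1 < 0 the first image is virtual and lies on the object side; the object distance for lens 2 is d_o2 = 34.5 - (-8.528) = 43.028 cm.
Applying the thin-lens equation again with f_2 = 14.5 cm and d_o2 = 43.028 cm gives d_i2 = 21.870 cm.

21.9 cm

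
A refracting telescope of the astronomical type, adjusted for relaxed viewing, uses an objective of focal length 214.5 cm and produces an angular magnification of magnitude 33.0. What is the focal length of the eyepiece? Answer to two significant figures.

6.5 cm

|M| = f_obj/f_eye, so f_eye = f_obj/|M| = 214.5/33.0 = 6.500 cm.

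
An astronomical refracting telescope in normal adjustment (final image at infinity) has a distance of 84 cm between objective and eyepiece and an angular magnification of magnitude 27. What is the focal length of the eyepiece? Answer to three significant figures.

In normal adjustment the tube length equals f_obj + f_eye and |M| = f_obj/f_eye.
So f_obj = 27 f_eye and 27 f_eye + f_eye = 84 cm, giving f_eye = 84/28 = 3.000 cm and f_obj = 81.000 cm.

3.00 cm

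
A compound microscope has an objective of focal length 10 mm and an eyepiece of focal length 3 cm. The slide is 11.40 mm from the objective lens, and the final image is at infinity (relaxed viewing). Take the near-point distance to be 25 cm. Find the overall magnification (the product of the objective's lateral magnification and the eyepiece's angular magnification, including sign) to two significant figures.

-60

Convert to cm: f_obj = 10 mm = 1 cm; d_o = 11.40 mm = 1.14 cm.
Objective: 1/d_i = 1/f_obj - 1/d_o = 1/1 - 1/1.14 = 0.12281 cm^-1, so d_i = 8.143 cm.
m_obj = -d_i/d_o = -8.143/1.14 = -7.143.
Eyepiece angular magnification (image at infinity): M_eye = D/f_e = 25/3 = 8.333.
Overall M = m_obj x M_eye = (-7.143)(8.333) = -59.52.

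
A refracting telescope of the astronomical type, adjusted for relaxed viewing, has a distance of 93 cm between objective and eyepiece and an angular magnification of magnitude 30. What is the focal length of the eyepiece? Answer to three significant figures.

In normal adjustment the tube length equals f_obj + f_eye and |M| = f_obj/f_eye.
So f_obj = 30 f_eye and 30 f_eye + f_eye = 93 cm, giving f_eye = 93/31 = 3.000 cm and f_obj = 90.000 cm.

3.00 cm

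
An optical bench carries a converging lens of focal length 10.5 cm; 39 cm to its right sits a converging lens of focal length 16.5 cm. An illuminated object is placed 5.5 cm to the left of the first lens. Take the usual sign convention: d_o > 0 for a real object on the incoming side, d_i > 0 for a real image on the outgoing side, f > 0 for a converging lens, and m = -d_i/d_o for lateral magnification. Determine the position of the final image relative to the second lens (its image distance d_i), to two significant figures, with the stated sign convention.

24 cm

First lens: d_i1 = 1/(1/10.5 - 1/5.5) = -11.550 cm.
The intermediate image is virtual, 11.550 cm to the left of lens 1, so d_o2 = L - d_i1 = 39 - (-11.550) = 50.550 cm.
Second lens: d_i2 = 1/(1/16.5 - 1/(50.550)) = 24.496 cm.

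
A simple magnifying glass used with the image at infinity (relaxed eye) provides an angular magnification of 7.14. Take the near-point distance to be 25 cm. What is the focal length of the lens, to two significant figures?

3.5 cm

For the image at infinity, M = D/f.
f = D/M = 25/7.14 = 3.501 cm.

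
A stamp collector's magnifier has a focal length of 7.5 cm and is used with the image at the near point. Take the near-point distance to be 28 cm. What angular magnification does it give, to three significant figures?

4.73

M = 1 + D/f = 1 + 28/7.5 = 4.733.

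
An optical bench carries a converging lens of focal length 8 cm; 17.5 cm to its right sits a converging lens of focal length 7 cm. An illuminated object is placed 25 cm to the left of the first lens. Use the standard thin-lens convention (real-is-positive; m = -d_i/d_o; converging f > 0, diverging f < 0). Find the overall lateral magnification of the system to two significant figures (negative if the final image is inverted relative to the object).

-2.6

First lens: d_i1 = 1/(1/8 - 1/25) = 11.765 cm.
m_1 = -(11.765)/25 = -0.4706.
Object distance for lens 2: d_o2 = 17.5 - 11.765 = 5.735 cm.
Second lens: d_i2 = 1/(1/7 - 1/(5.735)) = -31.744 cm.
m_2 = -(-31.744)/(5.735) = 5.5349.
Overall magnification: m = m_1 m_2 = -2.6047.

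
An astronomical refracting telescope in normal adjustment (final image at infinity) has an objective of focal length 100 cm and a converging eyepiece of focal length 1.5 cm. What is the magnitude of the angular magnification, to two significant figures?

|M| = f_obj/|f_eye| = 100/1.5 = 66.667.

67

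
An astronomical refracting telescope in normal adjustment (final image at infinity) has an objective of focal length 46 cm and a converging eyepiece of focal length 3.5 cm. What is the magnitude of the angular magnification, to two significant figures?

13

|M| = f_obj/|f_eye| = 46/3.5 = 13.143.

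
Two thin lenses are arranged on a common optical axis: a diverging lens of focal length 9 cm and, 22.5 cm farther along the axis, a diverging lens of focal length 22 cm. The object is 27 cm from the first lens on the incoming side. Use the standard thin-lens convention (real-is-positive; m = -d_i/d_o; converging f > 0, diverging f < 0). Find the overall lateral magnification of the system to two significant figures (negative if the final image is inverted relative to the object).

First lens: d_i1 = 1/(1/(-9) - 1/27) = -6.750 cm.
m_1 = -(-6.750)/27 = 0.2500.
The intermediate image is virtual, 6.750 cm to the left of lens 1, so d_o2 = L - d_i1 = 22.5 - (-6.750) = 29.250 cm.
Second lens: d_i2 = 1/(1/(-22) - 1/(29.250)) = -12.556 cm.
m_2 = -(-12.556)/(29.250) = 0.4293.
Overall magnification: m = m_1 m_2 = 0.1073.

0.11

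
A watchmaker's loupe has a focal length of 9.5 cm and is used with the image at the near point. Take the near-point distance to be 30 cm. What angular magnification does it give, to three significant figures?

M = 1 + D/f = 1 + 30/9.5 = 4.158.

4.16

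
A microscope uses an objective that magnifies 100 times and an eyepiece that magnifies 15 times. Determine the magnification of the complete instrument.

1500

The overall magnification of a compound microscope is the product of the objective and eyepiece magnifications:
M = M_obj x M_eye = 100 x 15 = 1500.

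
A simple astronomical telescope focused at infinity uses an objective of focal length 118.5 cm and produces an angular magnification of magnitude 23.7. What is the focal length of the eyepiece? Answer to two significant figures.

5.0 cm

|M| = f_obj/f_eye, so f_eye = f_obj/|M| = 118.5/23.7 = 5.000 cm.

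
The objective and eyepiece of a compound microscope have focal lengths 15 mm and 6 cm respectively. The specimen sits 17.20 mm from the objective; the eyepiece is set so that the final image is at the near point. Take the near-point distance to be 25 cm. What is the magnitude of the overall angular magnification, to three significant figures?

35.2

Convert to cm: f_obj = 15 mm = 1.5 cm; d_o = 17.20 mm = 1.72 cm.
Objective: 1/d_i = 1/f_obj - 1/d_o = 1/1.5 - 1/1.72 = 0.08527 cm^-1, so d_i = 11.727 cm.
m_obj = -d_i/d_o = -11.727/1.72 = -6.818.
Eyepiece angular magnification (image at near point): M_eye = 1 + D/f_e = 1 + 25/6 = 5.167.
Overall M = m_obj x M_eye = (-6.818)(5.167) = -35.23.
|M| = 35.23.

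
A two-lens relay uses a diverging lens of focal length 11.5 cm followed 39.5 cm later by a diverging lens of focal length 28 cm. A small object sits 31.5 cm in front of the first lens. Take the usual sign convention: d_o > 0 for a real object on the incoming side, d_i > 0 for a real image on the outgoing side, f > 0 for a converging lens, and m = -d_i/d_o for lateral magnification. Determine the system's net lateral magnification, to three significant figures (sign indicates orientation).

0.0986

Lens 1: 1/d_i1 = 1/f_1 - 1/d_o1 = 1/(-11.5) - 1/31.5 = -0.11870 cm^-1, so d_i1 = -8.424 cm.
m_1 = -(-8.424)/31.5 = 0.2674.
The intermediate image is virtual, 8.424 cm to the left of lens 1, so d_o2 = L - d_i1 = 39.5 - (-8.424) = 47.924 cm.
Lens 2: 1/d_i2 = 1/f_2 - 1/d_o2 = 1/(-28) - 1/(47.924) = -0.05658 cm^-1, so d_i2 = -17.674 cm.
m_2 = -(-17.674)/(47.924) = 0.3688.
Overall magnification: m = m_1 m_2 = 0.0986.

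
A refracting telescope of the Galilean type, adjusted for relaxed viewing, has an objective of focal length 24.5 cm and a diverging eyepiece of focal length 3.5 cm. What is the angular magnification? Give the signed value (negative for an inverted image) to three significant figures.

7.00

M = -f_obj/f_eye = -24.5/(-3.5) = 7.000.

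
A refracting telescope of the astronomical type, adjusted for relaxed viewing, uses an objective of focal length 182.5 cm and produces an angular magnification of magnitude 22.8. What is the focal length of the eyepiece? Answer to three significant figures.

8.00 cm

|M| = f_obj/f_eye, so f_eye = f_obj/|M| = 182.5/22.8 = 8.004 cm.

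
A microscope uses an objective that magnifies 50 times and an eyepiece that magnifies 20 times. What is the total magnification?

1000

The overall magnification of a compound microscope is the product of the objective and eyepiece magnifications:
M = M_obj x M_eye = 50 x 20 = 1000.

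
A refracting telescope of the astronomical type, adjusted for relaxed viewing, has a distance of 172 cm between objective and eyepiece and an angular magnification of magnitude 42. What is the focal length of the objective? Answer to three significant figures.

In normal adjustment the tube length equals f_obj + f_eye and |M| = f_obj/f_eye.
So f_obj = 42 f_eye and 42 f_eye + f_eye = 172 cm, giving f_eye = 172/43 = 4.000 cm and f_obj = 168.000 cm.

168 cm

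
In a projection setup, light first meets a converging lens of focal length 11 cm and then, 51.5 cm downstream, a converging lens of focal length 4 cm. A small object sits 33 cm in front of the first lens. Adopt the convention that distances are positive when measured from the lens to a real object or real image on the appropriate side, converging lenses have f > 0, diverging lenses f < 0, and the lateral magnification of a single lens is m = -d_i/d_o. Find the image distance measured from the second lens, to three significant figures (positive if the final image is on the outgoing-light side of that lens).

4.52 cm

First lens: d_i1 = 1/(1/11 - 1/33) = 16.500 cm.
That image sits 35.000 cm in front of the second lens, so d_o2 = 35.000 cm.
Second lens: d_i2 = 1/(1/4 - 1/(35.000)) = 4.516 cm.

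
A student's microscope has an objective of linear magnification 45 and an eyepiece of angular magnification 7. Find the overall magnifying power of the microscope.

315

The overall magnification of a compound microscope is the product of the objective and eyepiece magnifications:
M = M_obj x M_eye = 45 x 7 = 315.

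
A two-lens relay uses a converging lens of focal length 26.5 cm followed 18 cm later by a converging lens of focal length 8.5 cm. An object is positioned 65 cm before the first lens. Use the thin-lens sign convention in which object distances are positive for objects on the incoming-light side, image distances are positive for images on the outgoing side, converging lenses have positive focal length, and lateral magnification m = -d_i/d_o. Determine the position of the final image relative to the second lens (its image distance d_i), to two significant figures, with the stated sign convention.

Lens 1: 1/d_i1 = 1/f_1 - 1/d_o1 = 1/26.5 - 1/65 = 0.02235 cm^-1, so d_i1 = 44.740 cm.
This image would form 44.740 cm past lens 1, i.e. 26.740 cm beyond lens 2, so it is a virtual object for lens 2: d_o2 = 18 - 44.740 = -26.740 cm.
Lens 2: 1/d_i2 = 1/f_2 - 1/d_o2 = 1/8.5 - 1/(-26.740) = 0.15504 cm^-1, so d_i2 = 6.450 cm.

6.4 cm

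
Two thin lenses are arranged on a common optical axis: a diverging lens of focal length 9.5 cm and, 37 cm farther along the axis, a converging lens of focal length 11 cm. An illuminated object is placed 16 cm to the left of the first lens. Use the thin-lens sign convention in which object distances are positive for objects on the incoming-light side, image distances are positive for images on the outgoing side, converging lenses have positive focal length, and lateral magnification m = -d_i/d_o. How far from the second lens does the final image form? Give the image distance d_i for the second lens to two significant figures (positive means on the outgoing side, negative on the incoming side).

Applying the thin-lens equation to the first lens, 1/(-9.5) = 1/16 + 1/d_i1, which gives d_i1 = -5.961 cm.
The intermediate image is virtual, 5.961 cm to the left of lens 1, so d_o2 = L - d_i1 = 37 - (-5.961) = 42.961 cm.
Applying the thin-lens equation again with f_2 = 11 cm and d_o2 = 42.961 cm gives d_i2 = 14.786 cm.

15 cm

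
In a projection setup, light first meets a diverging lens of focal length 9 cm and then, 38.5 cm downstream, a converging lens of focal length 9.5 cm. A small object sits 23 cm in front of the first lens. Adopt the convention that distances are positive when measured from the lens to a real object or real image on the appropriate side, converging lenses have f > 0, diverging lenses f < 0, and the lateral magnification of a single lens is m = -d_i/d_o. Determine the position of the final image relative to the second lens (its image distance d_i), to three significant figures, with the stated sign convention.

Lens 1: 1/d_i1 = 1/f_1 - 1/d_o1 = 1/(-9) - 1/23 = -0.15459 cm^-1, so d_i1 = -6.469 cm.
With d_i1 < 0 the first image is virtual and lies on the object side; the object distance for lens 2 is d_o2 = 38.5 - (-6.469) = 44.969 cm.
Lens 2: 1/d_i2 = 1/f_2 - 1/d_o2 = 1/9.5 - 1/(44.969) = 0.08303 cm^-1, so d_i2 = 12.044 cm.

12.0 cm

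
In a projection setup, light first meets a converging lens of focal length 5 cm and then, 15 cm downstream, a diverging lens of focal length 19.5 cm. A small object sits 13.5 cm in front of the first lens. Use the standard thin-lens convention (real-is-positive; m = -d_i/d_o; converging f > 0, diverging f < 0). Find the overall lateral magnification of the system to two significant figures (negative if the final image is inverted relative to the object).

Lens 1: 1/d_i1 = 1/f_1 - 1/d_o1 = 1/5 - 1/13.5 = 0.12593 cm^-1, so d_i1 = 7.941 cm.
m_1 = -(7.941)/13.5 = -0.5882.
Object distance for lens 2: d_o2 = 15 - 7.941 = 7.059 cm.
Lens 2: 1/d_i2 = 1/f_2 - 1/d_o2 = 1/(-19.5) - 1/(7.059) = -0.19295 cm^-1, so d_i2 = -5.183 cm.
m_2 = -(-5.183)/(7.059) = 0.7342.
Overall magnification: m = m_1 m_2 = -0.4319.

-0.43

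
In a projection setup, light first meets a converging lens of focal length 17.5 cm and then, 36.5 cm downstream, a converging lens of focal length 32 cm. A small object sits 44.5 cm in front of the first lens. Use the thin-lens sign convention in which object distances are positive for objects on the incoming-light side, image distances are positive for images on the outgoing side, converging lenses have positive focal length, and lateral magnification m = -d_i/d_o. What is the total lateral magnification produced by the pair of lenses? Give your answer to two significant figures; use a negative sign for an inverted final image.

-0.85

First lens: d_i1 = 1/(1/17.5 - 1/44.5) = 28.843 cm.
m_1 = -(28.843)/44.5 = -0.6481.
That image sits 7.657 cm in front of the second lens, so d_o2 = 7.657 cm.
Second lens: d_i2 = 1/(1/32 - 1/(7.657)) = -10.066 cm.
m_2 = -(-10.066)/(7.657) = 1.3146.
The system's lateral magnification is m_1 m_2 = (-0.6481)(1.3146) = -0.8520.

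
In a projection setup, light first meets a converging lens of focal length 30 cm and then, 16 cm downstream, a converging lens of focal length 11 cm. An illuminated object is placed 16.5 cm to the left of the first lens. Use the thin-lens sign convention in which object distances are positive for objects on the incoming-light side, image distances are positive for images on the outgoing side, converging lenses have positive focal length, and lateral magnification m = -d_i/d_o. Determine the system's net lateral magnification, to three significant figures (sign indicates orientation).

-0.587

First lens: d_i1 = 1/(1/30 - 1/16.5) = -36.667 cm.
m_1 = -(-36.667)/16.5 = 2.2222.
The intermediate image is virtual, 36.667 cm to the left of lens 1, so d_o2 = L - d_i1 = 16 - (-36.667) = 52.667 cm.
Second lens: d_i2 = 1/(1/11 - 1/(52.667)) = 13.904 cm.
m_2 = -(13.904)/(52.667) = -0.2640.
Total m = m_1 x m_2 = (2.2222)(-0.2640) = -0.5867.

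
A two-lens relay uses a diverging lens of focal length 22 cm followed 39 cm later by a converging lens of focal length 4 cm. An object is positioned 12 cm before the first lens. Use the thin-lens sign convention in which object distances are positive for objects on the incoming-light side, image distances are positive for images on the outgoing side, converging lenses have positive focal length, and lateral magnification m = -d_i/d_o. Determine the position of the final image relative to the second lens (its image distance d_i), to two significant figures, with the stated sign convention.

Lens 1: 1/d_i1 = 1/f_1 - 1/d_o1 = 1/(-22) - 1/12 = -0.12879 cm^-1, so d_i1 = -7.765 cm.
With d_i1 < 0 the first image is virtual and lies on the object side; the object distance for lens 2 is d_o2 = 39 - (-7.765) = 46.765 cm.
Lens 2: 1/d_i2 = 1/f_2 - 1/d_o2 = 1/4 - 1/(46.765) = 0.22862 cm^-1, so d_i2 = 4.374 cm.

4.4 cm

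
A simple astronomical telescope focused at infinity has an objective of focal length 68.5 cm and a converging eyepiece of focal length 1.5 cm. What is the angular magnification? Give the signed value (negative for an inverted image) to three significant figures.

-45.7

M = -f_obj/f_eye = -68.5/(1.5) = -45.667.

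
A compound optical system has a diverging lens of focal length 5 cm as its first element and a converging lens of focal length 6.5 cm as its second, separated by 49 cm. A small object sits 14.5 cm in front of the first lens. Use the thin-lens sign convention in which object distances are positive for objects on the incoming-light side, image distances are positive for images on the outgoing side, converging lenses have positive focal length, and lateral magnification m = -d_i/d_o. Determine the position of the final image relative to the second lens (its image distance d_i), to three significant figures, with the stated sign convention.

7.41 cm

Applying the thin-lens equation to the first lens, 1/(-5) = 1/14.5 + 1/d_i1, which gives d_i1 = -3.718 cm.
The intermediate image is virtual, 3.718 cm to the left of lens 1, so d_o2 = L - d_i1 = 49 - (-3.718) = 52.718 cm.
Applying the thin-lens equation again with f_2 = 6.5 cm and d_o2 = 52.718 cm gives d_i2 = 7.414 cm.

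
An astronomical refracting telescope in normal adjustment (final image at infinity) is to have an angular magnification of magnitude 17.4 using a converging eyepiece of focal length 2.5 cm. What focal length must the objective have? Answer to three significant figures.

43.5 cm

|M| = f_obj/|f_eye|, so f_obj = |M| x |f_eye| = 17.4 x 2.5 = 43.500 cm.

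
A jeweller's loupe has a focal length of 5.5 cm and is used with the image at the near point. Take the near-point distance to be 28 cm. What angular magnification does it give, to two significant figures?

M = 1 + D/f = 1 + 28/5.5 = 6.091.

6.1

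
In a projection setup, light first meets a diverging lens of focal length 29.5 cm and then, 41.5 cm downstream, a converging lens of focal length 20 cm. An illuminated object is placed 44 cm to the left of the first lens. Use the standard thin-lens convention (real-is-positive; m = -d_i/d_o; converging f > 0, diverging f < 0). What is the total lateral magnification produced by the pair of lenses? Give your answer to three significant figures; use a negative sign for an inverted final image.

-0.205

Lens 1: 1/d_i1 = 1/f_1 - 1/d_o1 = 1/(-29.5) - 1/44 = -0.05663 cm^-1, so d_i1 = -17.660 cm.
m_1 = -(-17.660)/44 = 0.4014.
The intermediate image is virtual, 17.660 cm to the left of lens 1, so d_o2 = L - d_i1 = 41.5 - (-17.660) = 59.160 cm.
Lens 2: 1/d_i2 = 1/f_2 - 1/d_o2 = 1/20 - 1/(59.160) = 0.03310 cm^-1, so d_i2 = 30.215 cm.
m_2 = -(30.215)/(59.160) = -0.5107.
The system's lateral magnification is m_1 m_2 = (0.4014)(-0.5107) = -0.2050.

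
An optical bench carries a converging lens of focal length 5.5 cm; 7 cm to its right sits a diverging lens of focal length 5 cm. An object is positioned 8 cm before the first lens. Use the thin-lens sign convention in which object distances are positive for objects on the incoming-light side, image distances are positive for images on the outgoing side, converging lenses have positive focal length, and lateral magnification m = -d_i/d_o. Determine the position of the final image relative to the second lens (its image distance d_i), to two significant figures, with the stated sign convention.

First lens: d_i1 = 1/(1/5.5 - 1/8) = 17.600 cm.
Since 17.600 cm > 7 cm, the first image lies past the second lens and serves as a virtual object: d_o2 = L - d_i1 = -10.600 cm.
Second lens: d_i2 = 1/(1/(-5) - 1/(-10.600)) = -9.464 cm.

-9.5 cm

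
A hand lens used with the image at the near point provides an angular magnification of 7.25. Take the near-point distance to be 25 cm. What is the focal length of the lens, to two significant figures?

For the image at the near point, M = 1 + D/f.
f = D/(M - 1) = 25/(7.25 - 1) = 4.000 cm.

4.0 cm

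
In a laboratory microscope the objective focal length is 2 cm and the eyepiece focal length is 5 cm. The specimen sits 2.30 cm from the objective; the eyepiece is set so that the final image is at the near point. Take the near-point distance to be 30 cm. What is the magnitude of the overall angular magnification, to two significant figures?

Objective: 1/d_i = 1/f_obj - 1/d_o = 1/2 - 1/2.30 = 0.06522 cm^-1, so d_i = 15.333 cm.
m_obj = -d_i/d_o = -15.333/2.30 = -6.667.
Eyepiece angular magnification (image at near point): M_eye = 1 + D/f_e = 1 + 30/5 = 7.000.
Overall M = m_obj x M_eye = (-6.667)(7.000) = -46.67.
|M| = 46.67.

47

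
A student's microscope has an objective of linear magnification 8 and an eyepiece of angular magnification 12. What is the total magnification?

96

The overall magnification of a compound microscope is the product of the objective and eyepiece magnifications:
M = M_obj x M_eye = 8 x 12 = 96.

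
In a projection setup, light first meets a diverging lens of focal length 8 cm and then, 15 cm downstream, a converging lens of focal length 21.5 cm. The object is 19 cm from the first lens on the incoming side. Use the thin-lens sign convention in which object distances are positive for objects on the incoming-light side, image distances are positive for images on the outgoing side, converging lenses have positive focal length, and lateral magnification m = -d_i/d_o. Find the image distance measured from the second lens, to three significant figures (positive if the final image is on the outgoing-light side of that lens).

First lens: d_i1 = 1/(1/(-8) - 1/19) = -5.630 cm.
The intermediate image is virtual, 5.630 cm to the left of lens 1, so d_o2 = L - d_i1 = 15 - (-5.630) = 20.630 cm.
Second lens: d_i2 = 1/(1/21.5 - 1/(20.630)) = -509.596 cm.

-510 cm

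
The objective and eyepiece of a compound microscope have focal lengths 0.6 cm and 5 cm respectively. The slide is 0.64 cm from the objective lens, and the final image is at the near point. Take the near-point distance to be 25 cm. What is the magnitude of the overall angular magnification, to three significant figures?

90.0

Objective: 1/d_i = 1/f_obj - 1/d_o = 1/0.6 - 1/0.64 = 0.10417 cm^-1, so d_i = 9.600 cm.
m_obj = -d_i/d_o = -9.600/0.64 = -15.000.
Eyepiece angular magnification (image at near point): M_eye = 1 + D/f_e = 1 + 25/5 = 6.000.
Overall M = m_obj x M_eye = (-15.000)(6.000) = -90.00.
|M| = 90.00.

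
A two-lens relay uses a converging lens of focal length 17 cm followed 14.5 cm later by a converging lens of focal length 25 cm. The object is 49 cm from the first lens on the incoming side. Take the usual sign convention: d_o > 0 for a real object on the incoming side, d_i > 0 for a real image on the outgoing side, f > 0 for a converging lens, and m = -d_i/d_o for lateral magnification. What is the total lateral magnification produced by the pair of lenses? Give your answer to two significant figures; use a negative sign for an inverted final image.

-0.36

Lens 1: 1/d_i1 = 1/f_1 - 1/d_o1 = 1/17 - 1/49 = 0.03842 cm^-1, so d_i1 = 26.031 cm.
m_1 = -(26.031)/49 = -0.5312.
This image would form 26.031 cm past lens 1, i.e. 11.531 cm beyond lens 2, so it is a virtual object for lens 2: d_o2 = 14.5 - 26.031 = -11.531 cm.
Lens 2: 1/d_i2 = 1/f_2 - 1/d_o2 = 1/25 - 1/(-11.531) = 0.12672 cm^-1, so d_i2 = 7.891 cm.
m_2 = -(7.891)/(-11.531) = 0.6843.
Overall magnification: m = m_1 m_2 = -0.3636.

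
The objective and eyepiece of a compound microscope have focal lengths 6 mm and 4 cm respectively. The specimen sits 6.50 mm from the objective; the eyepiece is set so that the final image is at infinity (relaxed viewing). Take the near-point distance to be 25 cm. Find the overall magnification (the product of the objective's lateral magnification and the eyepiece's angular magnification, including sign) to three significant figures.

-75.0

Convert to cm: f_obj = 6 mm = 0.6 cm; d_o = 6.50 mm = 0.65 cm.
Objective: 1/d_i = 1/f_obj - 1/d_o = 1/0.6 - 1/0.65 = 0.12821 cm^-1, so d_i = 7.800 cm.
m_obj = -d_i/d_o = -7.800/0.65 = -12.000.
Eyepiece angular magnification (image at infinity): M_eye = D/f_e = 25/4 = 6.250.
Overall M = m_obj x M_eye = (-12.000)(6.250) = -75.00.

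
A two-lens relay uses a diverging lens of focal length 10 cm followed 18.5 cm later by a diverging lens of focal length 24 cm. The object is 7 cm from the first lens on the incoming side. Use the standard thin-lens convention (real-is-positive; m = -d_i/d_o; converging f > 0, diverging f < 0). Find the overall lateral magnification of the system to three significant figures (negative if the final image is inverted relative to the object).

0.303

Applying the thin-lens equation to the first lens, 1/(-10) = 1/7 + 1/d_i1, which gives d_i1 = -4.118 cm.
Its lateral magnification is m_1 = -d_i1/d_o1 = -(-4.118)/7 = 0.5882.
The intermediate image is virtual, 4.118 cm to the left of lens 1, so d_o2 = L - d_i1 = 18.5 - (-4.118) = 22.618 cm.
Applying the thin-lens equation again with f_2 = -24 cm and d_o2 = 22.618 cm gives d_i2 = -11.644 cm.
m_2 = -(-11.644)/(22.618) = 0.5148.
Total m = m_1 x m_2 = (0.5882)(0.5148) = 0.3028.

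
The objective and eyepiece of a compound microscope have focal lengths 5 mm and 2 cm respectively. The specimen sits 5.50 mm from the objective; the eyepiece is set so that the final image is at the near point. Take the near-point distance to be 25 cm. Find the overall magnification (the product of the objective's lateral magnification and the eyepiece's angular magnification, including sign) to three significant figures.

-135

Convert to cm: f_obj = 5 mm = 0.5 cm; d_o = 5.50 mm = 0.55 cm.
Objective: 1/d_i = 1/f_obj - 1/d_o = 1/0.5 - 1/0.55 = 0.18182 cm^-1, so d_i = 5.500 cm.
m_obj = -d_i/d_o = -5.500/0.55 = -10.000.
Eyepiece angular magnification (image at near point): M_eye = 1 + D/f_e = 1 + 25/2 = 13.500.
Overall M = m_obj x M_eye = (-10.000)(13.500) = -135.00.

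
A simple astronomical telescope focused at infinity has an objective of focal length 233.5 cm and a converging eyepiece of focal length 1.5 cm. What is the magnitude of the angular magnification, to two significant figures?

|M| = f_obj/|f_eye| = 233.5/1.5 = 155.667.

160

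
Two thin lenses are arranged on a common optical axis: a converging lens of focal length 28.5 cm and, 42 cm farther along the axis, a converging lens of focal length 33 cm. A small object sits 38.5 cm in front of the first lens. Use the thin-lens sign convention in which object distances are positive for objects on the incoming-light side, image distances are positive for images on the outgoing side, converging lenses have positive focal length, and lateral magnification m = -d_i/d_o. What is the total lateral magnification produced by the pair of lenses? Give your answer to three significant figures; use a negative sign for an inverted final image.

Applying the thin-lens equation to the first lens, 1/28.5 = 1/38.5 + 1/d_i1, which gives d_i1 = 109.725 cm.
Its lateral magnification is m_1 = -d_i1/d_o1 = -(109.725)/38.5 = -2.8500.
Since 109.725 cm > 42 cm, the first image lies past the second lens and serves as a virtual object: d_o2 = L - d_i1 = -67.725 cm.
Applying the thin-lens equation again with f_2 = 33 cm and d_o2 = -67.725 cm gives d_i2 = 22.188 cm.
m_2 = -(22.188)/(-67.725) = 0.3276.
Total m = m_1 x m_2 = (-2.8500)(0.3276) = -0.9337.

-0.934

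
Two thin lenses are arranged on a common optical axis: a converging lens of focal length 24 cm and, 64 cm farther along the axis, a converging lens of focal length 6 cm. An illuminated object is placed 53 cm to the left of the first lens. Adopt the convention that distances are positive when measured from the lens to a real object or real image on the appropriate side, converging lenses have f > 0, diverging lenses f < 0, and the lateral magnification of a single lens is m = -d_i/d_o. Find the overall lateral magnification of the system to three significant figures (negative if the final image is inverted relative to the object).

First lens: d_i1 = 1/(1/24 - 1/53) = 43.862 cm.
m_1 = -(43.862)/53 = -0.8276.
The intermediate image is 43.862 cm to the right of lens 1, so d_o2 = L - d_i1 = 64 - 43.862 = 20.138 cm.
Second lens: d_i2 = 1/(1/6 - 1/(20.138)) = 8.546 cm.
m_2 = -(8.546)/(20.138) = -0.4244.
The system's lateral magnification is m_1 m_2 = (-0.8276)(-0.4244) = 0.3512.

0.351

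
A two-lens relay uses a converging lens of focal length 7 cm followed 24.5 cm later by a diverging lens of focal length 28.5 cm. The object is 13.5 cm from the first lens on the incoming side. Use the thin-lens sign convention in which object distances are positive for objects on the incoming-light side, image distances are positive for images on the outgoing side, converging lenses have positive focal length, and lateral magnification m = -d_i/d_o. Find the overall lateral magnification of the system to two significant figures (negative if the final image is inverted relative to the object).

Lens 1: 1/d_i1 = 1/f_1 - 1/d_o1 = 1/7 - 1/13.5 = 0.06878 cm^-1, so d_i1 = 14.538 cm.
m_1 = -(14.538)/13.5 = -1.0769.
That image sits 9.962 cm in front of the second lens, so d_o2 = 9.962 cm.
Lens 2: 1/d_i2 = 1/f_2 - 1/d_o2 = 1/(-28.5) - 1/(9.962) = -0.13547 cm^-1, so d_i2 = -7.381 cm.
m_2 = -(-7.381)/(9.962) = 0.7410.
The system's lateral magnification is m_1 m_2 = (-1.0769)(0.7410) = -0.7980.

-0.80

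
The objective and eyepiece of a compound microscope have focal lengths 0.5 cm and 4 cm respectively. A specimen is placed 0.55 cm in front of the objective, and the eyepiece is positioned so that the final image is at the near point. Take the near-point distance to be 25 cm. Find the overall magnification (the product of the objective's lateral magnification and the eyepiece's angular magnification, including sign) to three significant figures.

-72.5

Objective: 1/d_i = 1/f_obj - 1/d_o = 1/0.5 - 1/0.55 = 0.18182 cm^-1, so d_i = 5.500 cm.
m_obj = -d_i/d_o = -5.500/0.55 = -10.000.
Eyepiece angular magnification (image at near point): M_eye = 1 + D/f_e = 1 + 25/4 = 7.250.
Overall M = m_obj x M_eye = (-10.000)(7.250) = -72.50.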